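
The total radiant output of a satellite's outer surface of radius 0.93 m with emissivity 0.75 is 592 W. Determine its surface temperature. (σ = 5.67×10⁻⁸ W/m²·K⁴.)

T ≈ 189 K

A = 4πr² = 4π × (0.93)² = 10.9 m².
From P = εσAT⁴, T = (P / εσA)^(1/4) = (592 / (0.75 × 5.67×10⁻⁸ × 10.9))^(1/4).
T = (1.28×10^9)^(1/4) = 189 K.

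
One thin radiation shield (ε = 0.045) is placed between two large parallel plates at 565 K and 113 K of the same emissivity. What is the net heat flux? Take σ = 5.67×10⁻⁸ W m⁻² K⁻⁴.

q ≈ 66.4 W/m²

Each of the 2 gaps contributes resistance (2/ε − 1) = 2/0.045 − 1 = 43.44; total = 86.89.
q = σ(T₁⁴ − T₂⁴) / 86.89 = 5.67×10⁻⁸ × 1.02×10^11 / 86.89 = 66.4 W/m².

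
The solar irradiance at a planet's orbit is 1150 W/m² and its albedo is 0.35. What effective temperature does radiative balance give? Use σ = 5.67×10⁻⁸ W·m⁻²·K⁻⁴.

Power absorbed = (1−a)S·πR²; power emitted = 4πR²σT⁴. Equating and cancelling πR²:
T = ((1−a)S / 4σ)^(1/4) = (748 / (4 × 5.67×10⁻⁸))^(1/4) = (3.30×10^9)^(1/4).
T = 240 K.

T ≈ 240 K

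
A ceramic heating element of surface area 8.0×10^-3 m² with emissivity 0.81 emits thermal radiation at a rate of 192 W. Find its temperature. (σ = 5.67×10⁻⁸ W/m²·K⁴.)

From P = εσAT⁴, T = (P / εσA)^(1/4) = (192 / (0.81 × 5.67×10⁻⁸ × 8.00×10^-3))^(1/4).
T = (5.23×10^11)^(1/4) = 850 K.

T ≈ 850 K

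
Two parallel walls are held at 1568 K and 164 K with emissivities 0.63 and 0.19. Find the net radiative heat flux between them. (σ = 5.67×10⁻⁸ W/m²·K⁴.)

For two large parallel gray plates, q = σ(T₁⁴ − T₂⁴) / (1/ε₁ + 1/ε₂ − 1).
1/ε₁ + 1/ε₂ − 1 = 1/0.63 + 1/0.19 − 1 = 5.850.
T₁⁴ − T₂⁴ = 6.04×10^12 − 7.23×10^8 = 6.04×10^12 K⁴.
q = 5.67×10⁻⁸ × 6.04×10^12 / 5.850 = 58600 W/m².

q ≈ 58600 W/m²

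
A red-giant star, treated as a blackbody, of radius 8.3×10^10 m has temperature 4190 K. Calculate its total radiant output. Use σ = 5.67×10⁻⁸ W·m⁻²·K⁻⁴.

A = 4πr² = 4π × (8.3×10^10)² = 8.66×10^22 m².
P = σAT⁴ = 5.67×10⁻⁸ × 8.66×10^22 × (4190)⁴ = 5.67×10⁻⁸ × 8.66×10^22 × 3.08×10^14.
P = 1.51×10^30 W.

P ≈ 1.51×10^30 W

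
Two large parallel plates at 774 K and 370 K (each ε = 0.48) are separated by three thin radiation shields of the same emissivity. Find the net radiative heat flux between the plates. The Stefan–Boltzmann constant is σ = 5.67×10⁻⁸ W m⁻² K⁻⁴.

q ≈ 1520 W/m²

Each of the 4 gaps contributes resistance (2/ε − 1) = 2/0.48 − 1 = 3.167; total = 12.67.
q = σ(T₁⁴ − T₂⁴) / 12.67 = 5.67×10⁻⁸ × 3.40×10^11 / 12.67 = 1520 W/m².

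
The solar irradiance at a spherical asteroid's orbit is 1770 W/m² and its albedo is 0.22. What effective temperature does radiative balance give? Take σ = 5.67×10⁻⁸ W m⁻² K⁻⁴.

Power absorbed = (1−a)S·πR²; power emitted = 4πR²σT⁴. Equating and cancelling πR²:
T = ((1−a)S / 4σ)^(1/4) = (1380 / (4 × 5.67×10⁻⁸))^(1/4) = (6.09×10^9)^(1/4).
T = 279 K.

T ≈ 279 K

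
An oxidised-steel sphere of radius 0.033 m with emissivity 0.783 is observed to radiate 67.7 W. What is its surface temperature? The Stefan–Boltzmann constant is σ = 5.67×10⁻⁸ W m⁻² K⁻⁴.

A = 4πr² = 4π × (0.033)² = 0.0137 m².
From P = εσAT⁴, T = (P / εσA)^(1/4) = (67.7 / (0.783 × 5.67×10⁻⁸ × 0.0137))^(1/4).
T = (1.11×10^11)^(1/4) = 578 K.

T ≈ 578 K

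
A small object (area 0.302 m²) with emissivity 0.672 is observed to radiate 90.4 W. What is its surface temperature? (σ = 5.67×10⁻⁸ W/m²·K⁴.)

T ≈ 298 K

From P = εσAT⁴, T = (P / εσA)^(1/4) = (90.4 / (0.672 × 5.67×10⁻⁸ × 0.302))^(1/4).
T = (7.86×10^9)^(1/4) = 298 K.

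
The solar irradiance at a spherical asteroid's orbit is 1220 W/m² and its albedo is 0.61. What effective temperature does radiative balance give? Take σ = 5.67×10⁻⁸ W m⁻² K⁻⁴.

Power absorbed = (1−a)S·πR²; power emitted = 4πR²σT⁴. Equating and cancelling πR²:
T = ((1−a)S / 4σ)^(1/4) = (476 / (4 × 5.67×10⁻⁸))^(1/4) = (2.10×10^9)^(1/4).
T = 214 K.

T ≈ 214 K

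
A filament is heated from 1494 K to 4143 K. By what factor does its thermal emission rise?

P ∝ T⁴, so the ratio is (4143/1494)⁴ = (2.773)⁴ = 59.1.

ratio ≈ 59.1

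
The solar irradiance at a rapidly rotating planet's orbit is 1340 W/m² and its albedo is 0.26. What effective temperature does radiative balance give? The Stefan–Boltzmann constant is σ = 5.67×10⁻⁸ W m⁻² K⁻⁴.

Power absorbed = (1−a)S·πR²; power emitted = 4πR²σT⁴. Equating and cancelling πR²:
T = ((1−a)S / 4σ)^(1/4) = (992 / (4 × 5.67×10⁻⁸))^(1/4) = (4.37×10^9)^(1/4).
T = 257 K.

T ≈ 257 K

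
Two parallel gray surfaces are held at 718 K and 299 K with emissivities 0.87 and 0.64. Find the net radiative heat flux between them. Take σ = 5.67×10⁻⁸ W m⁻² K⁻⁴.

q ≈ 8540 W/m²

For two large parallel gray plates, q = σ(T₁⁴ − T₂⁴) / (1/ε₁ + 1/ε₂ − 1).
1/ε₁ + 1/ε₂ − 1 = 1/0.87 + 1/0.64 − 1 = 1.712.
T₁⁴ − T₂⁴ = 2.66×10^11 − 7.99×10^9 = 2.58×10^11 K⁴.
q = 5.67×10⁻⁸ × 2.58×10^11 / 1.712 = 8540 W/m².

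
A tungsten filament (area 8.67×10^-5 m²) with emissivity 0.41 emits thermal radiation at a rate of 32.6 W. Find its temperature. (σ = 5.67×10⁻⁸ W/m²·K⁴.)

From P = εσAT⁴, T = (P / εσA)^(1/4) = (32.6 / (0.41 × 5.67×10⁻⁸ × 8.67×10^-5))^(1/4).
T = (1.62×10^13)^(1/4) = 2010 K.

T ≈ 2010 K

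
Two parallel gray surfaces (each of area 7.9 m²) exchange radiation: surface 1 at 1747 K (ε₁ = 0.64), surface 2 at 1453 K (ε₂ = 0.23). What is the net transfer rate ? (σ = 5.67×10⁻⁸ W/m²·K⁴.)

Q ≈ 4.43×10^5 W

For two large parallel gray plates, q = σ(T₁⁴ − T₂⁴) / (1/ε₁ + 1/ε₂ − 1).
1/ε₁ + 1/ε₂ − 1 = 1/0.64 + 1/0.23 − 1 = 4.910.
T₁⁴ − T₂⁴ = 9.31×10^12 − 4.46×10^12 = 4.86×10^12 K⁴.
q = 5.67×10⁻⁸ × 4.86×10^12 / 4.910 = 56100 W/m².
Q = q·A = 56100 × 7.9 = 4.43×10^5 W.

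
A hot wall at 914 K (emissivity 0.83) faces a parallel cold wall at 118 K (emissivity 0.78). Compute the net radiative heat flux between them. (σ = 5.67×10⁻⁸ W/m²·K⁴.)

For two large parallel gray plates, q = σ(T₁⁴ − T₂⁴) / (1/ε₁ + 1/ε₂ − 1).
1/ε₁ + 1/ε₂ − 1 = 1/0.83 + 1/0.78 − 1 = 1.487.
T₁⁴ − T₂⁴ = 6.98×10^11 − 1.94×10^8 = 6.98×10^11 K⁴.
q = 5.67×10⁻⁸ × 6.98×10^11 / 1.487 = 26600 W/m².

q ≈ 26600 W/m²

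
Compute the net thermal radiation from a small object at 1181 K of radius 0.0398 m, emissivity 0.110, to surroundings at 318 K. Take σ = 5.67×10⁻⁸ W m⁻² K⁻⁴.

A = 4πr² = 4π × (0.0398)² = 0.0199 m².
Q = εσA(T⁴ − T_s⁴). T⁴ − T_s⁴ = (1181)⁴ − (318)⁴ = 1.95×10^12 − 1.02×10^10 = 1.94×10^12 K⁴.
Q = 0.110 × 5.67×10⁻⁸ × 0.0199 × 1.94×10^12 = 240 W.

Q ≈ 240 W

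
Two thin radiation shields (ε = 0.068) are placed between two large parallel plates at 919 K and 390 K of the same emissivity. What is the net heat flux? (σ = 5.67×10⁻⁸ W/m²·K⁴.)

q ≈ 459 W/m²

Each of the 3 gaps contributes resistance (2/ε − 1) = 2/0.068 − 1 = 28.41; total = 85.24.
q = σ(T₁⁴ − T₂⁴) / 85.24 = 5.67×10⁻⁸ × 6.90×10^11 / 85.24 = 459 W/m².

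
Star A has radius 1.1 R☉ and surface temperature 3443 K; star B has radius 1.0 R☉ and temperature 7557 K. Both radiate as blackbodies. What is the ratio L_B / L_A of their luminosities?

L = 4πR²σT⁴ ∝ R²T⁴, so L_B/L_A = (1.0/1.1)² × (7557/3443)⁴ = 0.826 × 23.2 = 19.2.

L_B/L_A ≈ 19.2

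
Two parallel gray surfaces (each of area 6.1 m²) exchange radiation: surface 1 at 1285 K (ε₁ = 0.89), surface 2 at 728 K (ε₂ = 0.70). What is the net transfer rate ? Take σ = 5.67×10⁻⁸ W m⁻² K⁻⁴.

For two large parallel gray plates, q = σ(T₁⁴ − T₂⁴) / (1/ε₁ + 1/ε₂ − 1).
1/ε₁ + 1/ε₂ − 1 = 1/0.89 + 1/0.70 − 1 = 1.552.
T₁⁴ − T₂⁴ = 2.73×10^12 − 2.81×10^11 = 2.45×10^12 K⁴.
q = 5.67×10⁻⁸ × 2.45×10^12 / 1.552 = 89300 W/m².
Q = q·A = 89300 × 6.1 = 5.45×10^5 W.

Q ≈ 5.45×10^5 W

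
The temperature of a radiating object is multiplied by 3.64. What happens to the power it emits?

P ∝ T⁴, so the power scales as (3.64)⁴ = 176.

factor ≈ 176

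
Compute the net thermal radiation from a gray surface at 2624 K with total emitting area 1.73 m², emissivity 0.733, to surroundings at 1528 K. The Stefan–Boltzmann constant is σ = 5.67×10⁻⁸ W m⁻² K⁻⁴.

Q ≈ 3.02×10^6 W

Q = εσA(T⁴ − T_s⁴). T⁴ − T_s⁴ = (2624)⁴ − (1528)⁴ = 4.74×10^13 − 5.45×10^12 = 4.20×10^13 K⁴.
Q = 0.733 × 5.67×10⁻⁸ × 1.73 × 4.20×10^13 = 3.02×10^6 W.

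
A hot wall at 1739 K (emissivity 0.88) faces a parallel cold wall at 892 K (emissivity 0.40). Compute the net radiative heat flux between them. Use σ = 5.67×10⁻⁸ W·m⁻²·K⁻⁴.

For two large parallel gray plates, q = σ(T₁⁴ − T₂⁴) / (1/ε₁ + 1/ε₂ − 1).
1/ε₁ + 1/ε₂ − 1 = 1/0.88 + 1/0.40 − 1 = 2.636.
T₁⁴ − T₂⁴ = 9.15×10^12 − 6.33×10^11 = 8.51×10^12 K⁴.
q = 5.67×10⁻⁸ × 8.51×10^12 / 2.636 = 1.83×10^5 W/m².

q ≈ 1.83×10^5 W/m²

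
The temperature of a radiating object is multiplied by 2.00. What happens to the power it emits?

P ∝ T⁴, so the power scales as (2.00)⁴ = 16.0.

factor ≈ 16.0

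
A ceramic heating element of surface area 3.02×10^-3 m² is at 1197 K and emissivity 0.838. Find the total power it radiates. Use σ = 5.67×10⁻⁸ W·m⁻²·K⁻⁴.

Stefan–Boltzmann: P = εσAT⁴ = 0.838 × 5.67×10⁻⁸ × 3.02×10^-3 × (1197)⁴ = 0.838 × 5.67×10⁻⁸ × 3.02×10^-3 × 2.05×10^12.
P = 295 W.

P ≈ 295 W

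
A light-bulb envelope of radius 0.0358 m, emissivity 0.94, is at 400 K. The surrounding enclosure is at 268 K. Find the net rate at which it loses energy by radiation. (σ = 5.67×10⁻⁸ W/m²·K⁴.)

Q ≈ 17.5 W

A = 4πr² = 4π × (0.0358)² = 0.0161 m².
Q = εσA(T⁴ − T_s⁴). T⁴ − T_s⁴ = (400)⁴ − (268)⁴ = 2.56×10^10 − 5.16×10^9 = 2.04×10^10 K⁴.
Q = 0.94 × 5.67×10⁻⁸ × 0.0161 × 2.04×10^10 = 17.5 W.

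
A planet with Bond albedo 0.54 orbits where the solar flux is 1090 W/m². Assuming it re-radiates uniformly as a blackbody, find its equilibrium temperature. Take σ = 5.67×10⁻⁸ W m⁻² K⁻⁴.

T ≈ 217 K

Power absorbed = (1−a)S·πR²; power emitted = 4πR²σT⁴. Equating and cancelling πR²:
T = ((1−a)S / 4σ)^(1/4) = (501 / (4 × 5.67×10⁻⁸))^(1/4) = (2.21×10^9)^(1/4).
T = 217 K.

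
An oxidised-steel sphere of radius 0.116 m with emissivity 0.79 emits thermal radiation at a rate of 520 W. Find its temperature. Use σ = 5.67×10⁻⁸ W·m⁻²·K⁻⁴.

A = 4πr² = 4π × (0.116)² = 0.169 m².
From P = εσAT⁴, T = (P / εσA)^(1/4) = (520 / (0.79 × 5.67×10⁻⁸ × 0.169))^(1/4).
T = (6.87×10^10)^(1/4) = 512 K.

T ≈ 512 K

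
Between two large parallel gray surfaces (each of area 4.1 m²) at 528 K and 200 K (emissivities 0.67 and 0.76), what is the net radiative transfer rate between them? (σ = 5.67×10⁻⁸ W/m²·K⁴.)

For two large parallel gray plates, q = σ(T₁⁴ − T₂⁴) / (1/ε₁ + 1/ε₂ − 1).
1/ε₁ + 1/ε₂ − 1 = 1/0.67 + 1/0.76 − 1 = 1.808.
T₁⁴ − T₂⁴ = 7.77×10^10 − 1.60×10^9 = 7.61×10^10 K⁴.
q = 5.67×10⁻⁸ × 7.61×10^10 / 1.808 = 2390 W/m².
Q = q·A = 2390 × 4.1 = 9790 W.

Q ≈ 9790 W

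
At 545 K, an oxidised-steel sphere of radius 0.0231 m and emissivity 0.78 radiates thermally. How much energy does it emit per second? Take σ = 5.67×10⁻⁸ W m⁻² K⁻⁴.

P ≈ 26.2 W

A = 4πr² = 4π × (0.0231)² = 6.71×10^-3 m².
Stefan–Boltzmann: P = εσAT⁴ = 0.78 × 5.67×10⁻⁸ × 6.71×10^-3 × (545)⁴ = 0.78 × 5.67×10⁻⁸ × 6.71×10^-3 × 8.82×10^10.
P = 26.2 W.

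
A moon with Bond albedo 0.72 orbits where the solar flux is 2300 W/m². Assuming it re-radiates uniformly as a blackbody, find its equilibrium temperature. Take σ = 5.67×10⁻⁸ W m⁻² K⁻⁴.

Power absorbed = (1−a)S·πR²; power emitted = 4πR²σT⁴. Equating and cancelling πR²:
T = ((1−a)S / 4σ)^(1/4) = (644 / (4 × 5.67×10⁻⁸))^(1/4) = (2.84×10^9)^(1/4).
T = 231 K.

T ≈ 231 K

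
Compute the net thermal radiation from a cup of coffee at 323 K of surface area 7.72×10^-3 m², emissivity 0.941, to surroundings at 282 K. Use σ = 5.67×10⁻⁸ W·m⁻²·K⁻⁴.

Q = εσA(T⁴ − T_s⁴). T⁴ − T_s⁴ = (323)⁴ − (282)⁴ = 1.09×10^10 − 6.32×10^9 = 4.56×10^9 K⁴.
Q = 0.941 × 5.67×10⁻⁸ × 7.72×10^-3 × 4.56×10^9 = 1.88 W.

Q ≈ 1.88 W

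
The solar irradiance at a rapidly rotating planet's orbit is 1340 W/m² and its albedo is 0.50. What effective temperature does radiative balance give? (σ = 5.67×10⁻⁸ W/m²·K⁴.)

Power absorbed = (1−a)S·πR²; power emitted = 4πR²σT⁴. Equating and cancelling πR²:
T = ((1−a)S / 4σ)^(1/4) = (670 / (4 × 5.67×10⁻⁸))^(1/4) = (2.95×10^9)^(1/4).
T = 233 K.

T ≈ 233 K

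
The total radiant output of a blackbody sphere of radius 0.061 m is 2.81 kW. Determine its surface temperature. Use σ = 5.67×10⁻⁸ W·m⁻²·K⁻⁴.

T ≈ 1010 K

A = 4πr² = 4π × (0.061)² = 0.0468 m².
From P = σAT⁴, T = (P / σA)^(1/4) = (2810 / (5.67×10⁻⁸ × 0.0468))^(1/4).
T = (1.06×10^12)^(1/4) = 1010 K.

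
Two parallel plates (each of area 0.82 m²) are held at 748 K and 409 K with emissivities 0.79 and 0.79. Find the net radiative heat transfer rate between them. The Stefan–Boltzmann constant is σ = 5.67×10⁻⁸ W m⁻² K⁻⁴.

Q ≈ 8650 W

For two large parallel gray plates, q = σ(T₁⁴ − T₂⁴) / (1/ε₁ + 1/ε₂ − 1).
1/ε₁ + 1/ε₂ − 1 = 1/0.79 + 1/0.79 − 1 = 1.532.
T₁⁴ − T₂⁴ = 3.13×10^11 − 2.80×10^10 = 2.85×10^11 K⁴.
q = 5.67×10⁻⁸ × 2.85×10^11 / 1.532 = 10600 W/m².
Q = q·A = 10600 × 0.82 = 8650 W.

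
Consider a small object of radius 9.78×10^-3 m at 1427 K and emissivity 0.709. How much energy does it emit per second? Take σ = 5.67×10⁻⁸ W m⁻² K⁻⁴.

P ≈ 200 W

A = 4πr² = 4π × (9.78×10^-3)² = 1.20×10^-3 m².
Stefan–Boltzmann: P = εσAT⁴ = 0.709 × 5.67×10⁻⁸ × 1.20×10^-3 × (1427)⁴ = 0.709 × 5.67×10⁻⁸ × 1.20×10^-3 × 4.15×10^12.
P = 200 W.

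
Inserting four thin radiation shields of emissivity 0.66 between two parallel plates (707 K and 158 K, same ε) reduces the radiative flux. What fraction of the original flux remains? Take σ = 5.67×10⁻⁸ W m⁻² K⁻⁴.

With N identical shields there are N+1 = 5 gaps in series, each with the same radiative resistance, so the flux falls to 1/(N+1) of its unshielded value.

ratio ≈ 0.200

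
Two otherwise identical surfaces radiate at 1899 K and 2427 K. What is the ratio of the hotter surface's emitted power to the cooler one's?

P ∝ T⁴, so the ratio is (2427/1899)⁴ = (1.278)⁴ = 2.67.

ratio ≈ 2.67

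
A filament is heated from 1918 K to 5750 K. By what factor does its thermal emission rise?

P ∝ T⁴, so the ratio is (5750/1918)⁴ = (2.998)⁴ = 80.8.

ratio ≈ 80.8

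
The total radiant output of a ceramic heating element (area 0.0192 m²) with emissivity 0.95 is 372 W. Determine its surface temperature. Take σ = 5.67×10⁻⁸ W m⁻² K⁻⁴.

From P = εσAT⁴, T = (P / εσA)^(1/4) = (372 / (0.95 × 5.67×10⁻⁸ × 0.0192))^(1/4).
T = (3.60×10^11)^(1/4) = 774 K.

T ≈ 774 K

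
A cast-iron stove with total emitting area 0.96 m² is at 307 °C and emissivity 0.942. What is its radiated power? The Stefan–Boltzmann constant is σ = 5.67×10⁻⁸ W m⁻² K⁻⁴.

307 °C = 580 K.
P = εσAT⁴ = 0.942 × 5.67×10⁻⁸ × 0.960 × (580)⁴ = 0.942 × 5.67×10⁻⁸ × 0.960 × 1.13×10^11.
P = 5800 W.

P ≈ 5800 W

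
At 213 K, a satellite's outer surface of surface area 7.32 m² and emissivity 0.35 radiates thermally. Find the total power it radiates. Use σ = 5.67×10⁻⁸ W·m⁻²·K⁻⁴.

Stefan–Boltzmann: P = εσAT⁴ = 0.35 × 5.67×10⁻⁸ × 7.32 × (213)⁴ = 0.35 × 5.67×10⁻⁸ × 7.32 × 2.06×10^9.
P = 299 W.

P ≈ 299 W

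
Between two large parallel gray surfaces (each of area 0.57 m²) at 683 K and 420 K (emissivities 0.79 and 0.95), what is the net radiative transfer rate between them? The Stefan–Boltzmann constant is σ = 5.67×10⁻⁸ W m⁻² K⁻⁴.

Q ≈ 4570 W

For two large parallel gray plates, q = σ(T₁⁴ − T₂⁴) / (1/ε₁ + 1/ε₂ − 1).
1/ε₁ + 1/ε₂ − 1 = 1/0.79 + 1/0.95 − 1 = 1.318.
T₁⁴ − T₂⁴ = 2.18×10^11 − 3.11×10^10 = 1.86×10^11 K⁴.
q = 5.67×10⁻⁸ × 1.86×10^11 / 1.318 = 8020 W/m².
Q = q·A = 8020 × 0.57 = 4570 W.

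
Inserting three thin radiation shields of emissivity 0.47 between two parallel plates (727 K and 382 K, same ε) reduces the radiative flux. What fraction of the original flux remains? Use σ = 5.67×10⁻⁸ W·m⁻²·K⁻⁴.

ratio ≈ 0.250

With N identical shields there are N+1 = 4 gaps in series, each with the same radiative resistance, so the flux falls to 1/(N+1) of its unshielded value.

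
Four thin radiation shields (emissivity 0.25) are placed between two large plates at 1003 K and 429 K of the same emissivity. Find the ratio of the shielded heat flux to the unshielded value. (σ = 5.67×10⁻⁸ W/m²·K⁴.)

With N identical shields there are N+1 = 5 gaps in series, each with the same radiative resistance, so the flux falls to 1/(N+1) of its unshielded value.

ratio ≈ 0.200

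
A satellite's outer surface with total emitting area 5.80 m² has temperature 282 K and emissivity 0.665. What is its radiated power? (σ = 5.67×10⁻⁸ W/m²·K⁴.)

P ≈ 1380 W

P = εσAT⁴ = 0.665 × 5.67×10⁻⁸ × 5.80 × (282)⁴ = 0.665 × 5.67×10⁻⁸ × 5.80 × 6.32×10^9.
P = 1380 W.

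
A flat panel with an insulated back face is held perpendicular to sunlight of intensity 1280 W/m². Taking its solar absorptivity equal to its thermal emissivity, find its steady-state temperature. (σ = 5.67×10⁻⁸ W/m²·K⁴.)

Absorbed flux αS = emitted flux εσT⁴ (one radiating face); with α = ε, T = (S/σ)^(1/4).
T = (1280 / 5.67×10⁻⁸)^(1/4) = (2.26×10^10)^(1/4).
T = 388 K.

T ≈ 388 K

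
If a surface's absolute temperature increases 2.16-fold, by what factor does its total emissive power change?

factor ≈ 21.8

P ∝ T⁴, so the power scales as (2.16)⁴ = 21.8.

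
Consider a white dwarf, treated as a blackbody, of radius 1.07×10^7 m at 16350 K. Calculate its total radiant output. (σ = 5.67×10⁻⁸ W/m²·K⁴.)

P ≈ 5.83×10^24 W

A = 4πr² = 4π × (1.07×10^7)² = 1.44×10^15 m².
P = σAT⁴ = 5.67×10⁻⁸ × 1.44×10^15 × (16350)⁴ = 5.67×10⁻⁸ × 1.44×10^15 × 7.15×10^16.
P = 5.83×10^24 W.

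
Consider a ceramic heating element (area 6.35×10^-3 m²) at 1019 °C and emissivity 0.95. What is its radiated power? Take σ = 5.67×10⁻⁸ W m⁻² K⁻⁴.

P ≈ 953 W

1019 °C = 1292 K.
Stefan–Boltzmann: P = εσAT⁴ = 0.95 × 5.67×10⁻⁸ × 6.35×10^-3 × (1292)⁴ = 0.95 × 5.67×10⁻⁸ × 6.35×10^-3 × 2.79×10^12.
P = 953 W.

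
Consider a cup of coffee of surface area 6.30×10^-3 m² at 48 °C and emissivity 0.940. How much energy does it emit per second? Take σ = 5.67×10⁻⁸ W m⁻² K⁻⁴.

48 °C = 321 K.
Stefan–Boltzmann: P = εσAT⁴ = 0.940 × 5.67×10⁻⁸ × 6.30×10^-3 × (321)⁴ = 0.940 × 5.67×10⁻⁸ × 6.30×10^-3 × 1.06×10^10.
P = 3.57 W.

P ≈ 3.57 W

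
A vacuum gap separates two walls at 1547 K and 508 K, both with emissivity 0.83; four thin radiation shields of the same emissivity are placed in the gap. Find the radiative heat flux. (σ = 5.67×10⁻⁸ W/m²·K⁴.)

q ≈ 45500 W/m²

Each of the 5 gaps contributes resistance (2/ε − 1) = 2/0.83 − 1 = 1.410; total = 7.048.
q = σ(T₁⁴ − T₂⁴) / 7.048 = 5.67×10⁻⁸ × 5.66×10^12 / 7.048 = 45500 W/m².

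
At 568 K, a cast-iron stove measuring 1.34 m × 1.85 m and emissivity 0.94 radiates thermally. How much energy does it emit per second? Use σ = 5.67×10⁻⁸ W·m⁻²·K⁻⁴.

A = 1.34 × 1.85 = 2.48 m².
P = εσAT⁴ = 0.94 × 5.67×10⁻⁸ × 2.48 × (568)⁴ = 0.94 × 5.67×10⁻⁸ × 2.48 × 1.04×10^11.
P = 13800 W.

P ≈ 13800 W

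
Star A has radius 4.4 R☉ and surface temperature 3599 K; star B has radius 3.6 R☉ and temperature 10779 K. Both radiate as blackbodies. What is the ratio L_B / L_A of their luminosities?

L_B/L_A ≈ 53.9

L = 4πR²σT⁴ ∝ R²T⁴, so L_B/L_A = (3.6/4.4)² × (10779/3599)⁴ = 0.669 × 80.5 = 53.9.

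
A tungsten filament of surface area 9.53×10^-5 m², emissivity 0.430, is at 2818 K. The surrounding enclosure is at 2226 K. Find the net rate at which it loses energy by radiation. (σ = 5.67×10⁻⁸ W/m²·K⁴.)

Q = εσA(T⁴ − T_s⁴). T⁴ − T_s⁴ = (2818)⁴ − (2226)⁴ = 6.31×10^13 − 2.46×10^13 = 3.85×10^13 K⁴.
Q = 0.430 × 5.67×10⁻⁸ × 9.53×10^-5 × 3.85×10^13 = 89.5 W.

Q ≈ 89.5 W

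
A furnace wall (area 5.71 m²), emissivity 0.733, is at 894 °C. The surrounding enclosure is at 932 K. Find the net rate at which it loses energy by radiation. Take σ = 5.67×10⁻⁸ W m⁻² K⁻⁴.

Q ≈ 2.61×10^5 W

Convert: 894 °C = 1167 K.
Q = εσA(T⁴ − T_s⁴). T⁴ − T_s⁴ = (1167)⁴ − (932)⁴ = 1.85×10^12 − 7.55×10^11 = 1.10×10^12 K⁴.
Q = 0.733 × 5.67×10⁻⁸ × 5.71 × 1.10×10^12 = 2.61×10^5 W.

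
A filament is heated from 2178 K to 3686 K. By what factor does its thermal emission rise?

ratio ≈ 8.20

P ∝ T⁴, so the ratio is (3686/2178)⁴ = (1.692)⁴ = 8.20.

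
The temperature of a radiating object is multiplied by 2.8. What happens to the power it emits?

P ∝ T⁴, so the power scales as (2.8)⁴ = 61.5.

factor ≈ 61.5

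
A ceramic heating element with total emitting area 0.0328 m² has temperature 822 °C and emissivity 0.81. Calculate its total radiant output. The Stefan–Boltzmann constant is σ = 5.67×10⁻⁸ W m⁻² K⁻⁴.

P ≈ 2170 W

822 °C = 1095 K.
Stefan–Boltzmann: P = εσAT⁴ = 0.81 × 5.67×10⁻⁸ × 0.0328 × (1095)⁴ = 0.81 × 5.67×10⁻⁸ × 0.0328 × 1.44×10^12.
P = 2170 W.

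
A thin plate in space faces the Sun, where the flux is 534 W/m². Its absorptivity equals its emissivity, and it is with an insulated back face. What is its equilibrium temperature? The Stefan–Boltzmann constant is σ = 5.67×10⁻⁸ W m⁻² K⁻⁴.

T ≈ 312 K

Absorbed flux αS = emitted flux εσT⁴ (one radiating face); with α = ε, T = (S/σ)^(1/4).
T = (534 / 5.67×10⁻⁸)^(1/4) = (9.42×10^9)^(1/4).
T = 312 K.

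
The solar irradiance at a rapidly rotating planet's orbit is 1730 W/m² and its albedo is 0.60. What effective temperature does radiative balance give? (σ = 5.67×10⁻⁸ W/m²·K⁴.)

T ≈ 235 K

Power absorbed = (1−a)S·πR²; power emitted = 4πR²σT⁴. Equating and cancelling πR²:
T = ((1−a)S / 4σ)^(1/4) = (692 / (4 × 5.67×10⁻⁸))^(1/4) = (3.05×10^9)^(1/4).
T = 235 K.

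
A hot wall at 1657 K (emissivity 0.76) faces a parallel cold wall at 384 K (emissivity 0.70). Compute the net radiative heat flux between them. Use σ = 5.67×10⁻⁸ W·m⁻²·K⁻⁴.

For two large parallel gray plates, q = σ(T₁⁴ − T₂⁴) / (1/ε₁ + 1/ε₂ − 1).
1/ε₁ + 1/ε₂ − 1 = 1/0.76 + 1/0.70 − 1 = 1.744.
T₁⁴ − T₂⁴ = 7.54×10^12 − 2.17×10^10 = 7.52×10^12 K⁴.
q = 5.67×10⁻⁸ × 7.52×10^12 / 1.744 = 2.44×10^5 W/m².

q ≈ 2.44×10^5 W/m²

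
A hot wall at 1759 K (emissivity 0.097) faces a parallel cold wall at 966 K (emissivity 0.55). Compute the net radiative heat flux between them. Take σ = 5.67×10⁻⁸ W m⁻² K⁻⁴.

For two large parallel gray plates, q = σ(T₁⁴ − T₂⁴) / (1/ε₁ + 1/ε₂ − 1).
1/ε₁ + 1/ε₂ − 1 = 1/0.097 + 1/0.55 − 1 = 11.13.
T₁⁴ − T₂⁴ = 9.57×10^12 − 8.71×10^11 = 8.70×10^12 K⁴.
q = 5.67×10⁻⁸ × 8.70×10^12 / 11.13 = 44300 W/m².

q ≈ 44300 W/m²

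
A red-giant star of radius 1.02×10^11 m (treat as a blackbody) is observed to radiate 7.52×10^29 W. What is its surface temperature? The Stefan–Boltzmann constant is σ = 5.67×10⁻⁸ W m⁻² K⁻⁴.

T ≈ 3170 K

A = 4πr² = 4π × (1.02×10^11)² = 1.31×10^23 m².
From P = σAT⁴, T = (P / σA)^(1/4) = (7.52×10^29 / (5.67×10⁻⁸ × 1.31×10^23))^(1/4).
T = (1.01×10^14)^(1/4) = 3170 K.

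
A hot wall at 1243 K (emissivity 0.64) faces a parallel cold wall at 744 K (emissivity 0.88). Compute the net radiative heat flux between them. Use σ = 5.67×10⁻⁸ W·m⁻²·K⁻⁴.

For two large parallel gray plates, q = σ(T₁⁴ − T₂⁴) / (1/ε₁ + 1/ε₂ − 1).
1/ε₁ + 1/ε₂ − 1 = 1/0.64 + 1/0.88 − 1 = 1.699.
T₁⁴ − T₂⁴ = 2.39×10^12 − 3.06×10^11 = 2.08×10^12 K⁴.
q = 5.67×10⁻⁸ × 2.08×10^12 / 1.699 = 69400 W/m².

q ≈ 69400 W/m²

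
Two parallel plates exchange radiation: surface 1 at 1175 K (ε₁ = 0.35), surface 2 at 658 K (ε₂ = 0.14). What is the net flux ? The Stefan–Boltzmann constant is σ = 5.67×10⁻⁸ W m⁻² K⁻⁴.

For two large parallel gray plates, q = σ(T₁⁴ − T₂⁴) / (1/ε₁ + 1/ε₂ − 1).
1/ε₁ + 1/ε₂ − 1 = 1/0.35 + 1/0.14 − 1 = 9.000.
T₁⁴ − T₂⁴ = 1.91×10^12 − 1.87×10^11 = 1.72×10^12 K⁴.
q = 5.67×10⁻⁸ × 1.72×10^12 / 9.000 = 10800 W/m².

q ≈ 10800 W/m²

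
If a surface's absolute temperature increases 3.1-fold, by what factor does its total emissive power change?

factor ≈ 92.4

P ∝ T⁴, so the power scales as (3.1)⁴ = 92.4.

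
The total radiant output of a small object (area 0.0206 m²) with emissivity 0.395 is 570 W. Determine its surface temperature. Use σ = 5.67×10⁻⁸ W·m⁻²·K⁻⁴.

From P = εσAT⁴, T = (P / εσA)^(1/4) = (570 / (0.395 × 5.67×10⁻⁸ × 0.0206))^(1/4).
T = (1.24×10^12)^(1/4) = 1050 K.

T ≈ 1050 K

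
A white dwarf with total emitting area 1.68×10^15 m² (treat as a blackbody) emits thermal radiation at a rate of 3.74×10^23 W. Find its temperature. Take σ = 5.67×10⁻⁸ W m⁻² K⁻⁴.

From P = σAT⁴, T = (P / σA)^(1/4) = (3.74×10^23 / (5.67×10⁻⁸ × 1.68×10^15))^(1/4).
T = (3.93×10^15)^(1/4) = 7920 K.

T ≈ 7920 K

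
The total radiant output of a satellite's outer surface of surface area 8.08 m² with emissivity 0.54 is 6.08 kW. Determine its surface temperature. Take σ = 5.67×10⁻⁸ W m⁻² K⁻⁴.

T ≈ 396 K

From P = εσAT⁴, T = (P / εσA)^(1/4) = (6080 / (0.54 × 5.67×10⁻⁸ × 8.08))^(1/4).
T = (2.46×10^10)^(1/4) = 396 K.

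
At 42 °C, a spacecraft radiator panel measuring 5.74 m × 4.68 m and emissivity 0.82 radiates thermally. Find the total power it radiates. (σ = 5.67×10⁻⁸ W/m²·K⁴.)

A = 5.74 × 4.68 = 26.9 m².
42 °C = 315 K.
P = εσAT⁴ = 0.82 × 5.67×10⁻⁸ × 26.9 × (315)⁴ = 0.82 × 5.67×10⁻⁸ × 26.9 × 9.85×10^9.
P = 12300 W.

P ≈ 12300 W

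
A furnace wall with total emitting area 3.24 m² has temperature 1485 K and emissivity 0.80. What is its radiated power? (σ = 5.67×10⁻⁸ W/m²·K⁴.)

Stefan–Boltzmann: P = εσAT⁴ = 0.80 × 5.67×10⁻⁸ × 3.24 × (1485)⁴ = 0.80 × 5.67×10⁻⁸ × 3.24 × 4.86×10^12.
P = 7.15×10^5 W.

P ≈ 7.15×10^5 W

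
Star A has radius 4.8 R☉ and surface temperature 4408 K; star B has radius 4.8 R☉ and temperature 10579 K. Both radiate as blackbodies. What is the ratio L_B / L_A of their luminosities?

L_B/L_A ≈ 33.2

L = 4πR²σT⁴ ∝ R²T⁴, so L_B/L_A = (4.8/4.8)² × (10579/4408)⁴ = 1.00 × 33.2 = 33.2.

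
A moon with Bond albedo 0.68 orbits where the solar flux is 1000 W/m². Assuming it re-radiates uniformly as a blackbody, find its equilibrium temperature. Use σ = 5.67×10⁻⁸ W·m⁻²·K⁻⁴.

Power absorbed = (1−a)S·πR²; power emitted = 4πR²σT⁴. Equating and cancelling πR²:
T = ((1−a)S / 4σ)^(1/4) = (320 / (4 × 5.67×10⁻⁸))^(1/4) = (1.41×10^9)^(1/4).
T = 194 K.

T ≈ 194 K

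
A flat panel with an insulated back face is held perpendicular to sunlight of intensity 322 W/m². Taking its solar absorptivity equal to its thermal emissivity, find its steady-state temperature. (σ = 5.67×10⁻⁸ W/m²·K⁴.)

Absorbed flux αS = emitted flux εσT⁴ (one radiating face); with α = ε, T = (S/σ)^(1/4).
T = (322 / 5.67×10⁻⁸)^(1/4) = (5.68×10^9)^(1/4).
T = 275 K.

T ≈ 275 K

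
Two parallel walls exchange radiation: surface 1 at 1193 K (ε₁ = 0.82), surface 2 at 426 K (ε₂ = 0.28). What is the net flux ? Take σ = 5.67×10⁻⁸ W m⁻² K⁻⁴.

q ≈ 29800 W/m²

For two large parallel gray plates, q = σ(T₁⁴ − T₂⁴) / (1/ε₁ + 1/ε₂ − 1).
1/ε₁ + 1/ε₂ − 1 = 1/0.82 + 1/0.28 − 1 = 3.791.
T₁⁴ − T₂⁴ = 2.03×10^12 − 3.29×10^10 = 1.99×10^12 K⁴.
q = 5.67×10⁻⁸ × 1.99×10^12 / 3.791 = 29800 W/m².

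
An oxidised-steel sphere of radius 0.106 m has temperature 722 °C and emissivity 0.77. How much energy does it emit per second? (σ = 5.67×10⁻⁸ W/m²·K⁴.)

A = 4πr² = 4π × (0.106)² = 0.141 m².
722 °C = 995 K.
Stefan–Boltzmann: P = εσAT⁴ = 0.77 × 5.67×10⁻⁸ × 0.141 × (995)⁴ = 0.77 × 5.67×10⁻⁸ × 0.141 × 9.80×10^11.
P = 6040 W.

P ≈ 6040 W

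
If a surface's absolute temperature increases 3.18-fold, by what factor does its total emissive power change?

P ∝ T⁴, so the power scales as (3.18)⁴ = 102.

factor ≈ 102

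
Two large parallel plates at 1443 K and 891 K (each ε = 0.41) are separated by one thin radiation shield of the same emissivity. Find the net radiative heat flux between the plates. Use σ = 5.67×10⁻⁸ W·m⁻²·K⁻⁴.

Each of the 2 gaps contributes resistance (2/ε − 1) = 2/0.41 − 1 = 3.878; total = 7.756.
q = σ(T₁⁴ − T₂⁴) / 7.756 = 5.67×10⁻⁸ × 3.71×10^12 / 7.756 = 27100 W/m².

q ≈ 27100 W/m²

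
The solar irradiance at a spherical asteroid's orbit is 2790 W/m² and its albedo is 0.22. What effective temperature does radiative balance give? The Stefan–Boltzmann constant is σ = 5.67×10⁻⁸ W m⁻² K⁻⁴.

T ≈ 313 K

Power absorbed = (1−a)S·πR²; power emitted = 4πR²σT⁴. Equating and cancelling πR²:
T = ((1−a)S / 4σ)^(1/4) = (2180 / (4 × 5.67×10⁻⁸))^(1/4) = (9.60×10^9)^(1/4).
T = 313 K.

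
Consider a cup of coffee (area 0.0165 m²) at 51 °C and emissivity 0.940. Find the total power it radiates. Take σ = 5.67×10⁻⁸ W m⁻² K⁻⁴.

51 °C = 324 K.
P = εσAT⁴ = 0.940 × 5.67×10⁻⁸ × 0.0165 × (324)⁴ = 0.940 × 5.67×10⁻⁸ × 0.0165 × 1.10×10^10.
P = 9.69 W.

P ≈ 9.69 W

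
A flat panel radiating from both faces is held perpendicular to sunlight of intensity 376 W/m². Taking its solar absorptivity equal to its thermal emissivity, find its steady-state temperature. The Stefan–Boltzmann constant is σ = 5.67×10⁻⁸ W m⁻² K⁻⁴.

Absorbed flux αS = emitted flux 2εσT⁴ per unit area; with α = ε this gives T = (S/2σ)^(1/4).
T = (376 / (2 × 5.67×10⁻⁸))^(1/4) = (3.32×10^9)^(1/4).
T = 240 K.

T ≈ 240 K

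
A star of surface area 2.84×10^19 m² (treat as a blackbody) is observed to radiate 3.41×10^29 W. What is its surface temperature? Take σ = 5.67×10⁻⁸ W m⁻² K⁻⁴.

T ≈ 21500 K

From P = σAT⁴, T = (P / σA)^(1/4) = (3.41×10^29 / (5.67×10⁻⁸ × 2.84×10^19))^(1/4).
T = (2.12×10^17)^(1/4) = 21500 K.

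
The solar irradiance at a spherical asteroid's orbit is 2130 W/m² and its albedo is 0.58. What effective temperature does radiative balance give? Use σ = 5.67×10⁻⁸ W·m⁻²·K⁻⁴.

Power absorbed = (1−a)S·πR²; power emitted = 4πR²σT⁴. Equating and cancelling πR²:
T = ((1−a)S / 4σ)^(1/4) = (895 / (4 × 5.67×10⁻⁸))^(1/4) = (3.94×10^9)^(1/4).
T = 251 K.

T ≈ 251 K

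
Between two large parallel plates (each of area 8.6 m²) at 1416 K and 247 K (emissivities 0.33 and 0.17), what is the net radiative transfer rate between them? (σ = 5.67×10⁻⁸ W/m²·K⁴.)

For two large parallel gray plates, q = σ(T₁⁴ − T₂⁴) / (1/ε₁ + 1/ε₂ − 1).
1/ε₁ + 1/ε₂ − 1 = 1/0.33 + 1/0.17 − 1 = 7.913.
T₁⁴ − T₂⁴ = 4.02×10^12 − 3.72×10^9 = 4.02×10^12 K⁴.
q = 5.67×10⁻⁸ × 4.02×10^12 / 7.913 = 28800 W/m².
Q = q·A = 28800 × 8.6 = 2.48×10^5 W.

Q ≈ 2.48×10^5 W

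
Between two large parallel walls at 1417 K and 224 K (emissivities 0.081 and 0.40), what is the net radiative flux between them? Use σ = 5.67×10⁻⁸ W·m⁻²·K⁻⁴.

For two large parallel gray plates, q = σ(T₁⁴ − T₂⁴) / (1/ε₁ + 1/ε₂ − 1).
1/ε₁ + 1/ε₂ − 1 = 1/0.081 + 1/0.40 − 1 = 13.85.
T₁⁴ − T₂⁴ = 4.03×10^12 − 2.52×10^9 = 4.03×10^12 K⁴.
q = 5.67×10⁻⁸ × 4.03×10^12 / 13.85 = 16500 W/m².

q ≈ 16500 W/m²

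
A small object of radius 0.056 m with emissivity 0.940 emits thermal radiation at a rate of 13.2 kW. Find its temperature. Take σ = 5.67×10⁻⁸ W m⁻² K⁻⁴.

A = 4πr² = 4π × (0.056)² = 0.0394 m².
From P = εσAT⁴, T = (P / εσA)^(1/4) = (13200 / (0.940 × 5.67×10⁻⁸ × 0.0394))^(1/4).
T = (6.28×10^12)^(1/4) = 1580 K.

T ≈ 1580 K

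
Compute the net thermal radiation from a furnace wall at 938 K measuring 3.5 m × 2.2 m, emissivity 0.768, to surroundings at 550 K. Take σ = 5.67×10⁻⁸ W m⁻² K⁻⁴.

Q ≈ 2.29×10^5 W

A = 3.5 × 2.2 = 7.70 m².
Q = εσA(T⁴ − T_s⁴). T⁴ − T_s⁴ = (938)⁴ − (550)⁴ = 7.74×10^11 − 9.15×10^10 = 6.83×10^11 K⁴.
Q = 0.768 × 5.67×10⁻⁸ × 7.70 × 6.83×10^11 = 2.29×10^5 W.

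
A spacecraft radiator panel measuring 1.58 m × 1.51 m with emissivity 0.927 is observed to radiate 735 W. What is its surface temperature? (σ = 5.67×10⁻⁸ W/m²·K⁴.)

A = 1.58 × 1.51 = 2.39 m².
From P = εσAT⁴, T = (P / εσA)^(1/4) = (735 / (0.927 × 5.67×10⁻⁸ × 2.39))^(1/4).
T = (5.86×10^9)^(1/4) = 277 K.

T ≈ 277 K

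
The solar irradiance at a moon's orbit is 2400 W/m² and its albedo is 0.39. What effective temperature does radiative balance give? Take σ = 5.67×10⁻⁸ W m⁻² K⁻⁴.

T ≈ 283 K

Power absorbed = (1−a)S·πR²; power emitted = 4πR²σT⁴. Equating and cancelling πR²:
T = ((1−a)S / 4σ)^(1/4) = (1460 / (4 × 5.67×10⁻⁸))^(1/4) = (6.46×10^9)^(1/4).
T = 283 K.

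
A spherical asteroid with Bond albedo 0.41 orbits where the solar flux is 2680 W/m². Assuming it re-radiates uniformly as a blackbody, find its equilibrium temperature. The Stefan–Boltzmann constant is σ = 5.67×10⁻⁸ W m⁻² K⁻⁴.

T ≈ 289 K

Power absorbed = (1−a)S·πR²; power emitted = 4πR²σT⁴. Equating and cancelling πR²:
T = ((1−a)S / 4σ)^(1/4) = (1580 / (4 × 5.67×10⁻⁸))^(1/4) = (6.97×10^9)^(1/4).
T = 289 K.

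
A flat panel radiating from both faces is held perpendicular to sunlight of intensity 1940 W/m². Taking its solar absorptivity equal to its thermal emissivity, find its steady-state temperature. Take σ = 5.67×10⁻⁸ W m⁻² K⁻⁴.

T ≈ 362 K

Absorbed flux αS = emitted flux 2εσT⁴ per unit area; with α = ε this gives T = (S/2σ)^(1/4).
T = (1940 / (2 × 5.67×10⁻⁸))^(1/4) = (1.71×10^10)^(1/4).
T = 362 K.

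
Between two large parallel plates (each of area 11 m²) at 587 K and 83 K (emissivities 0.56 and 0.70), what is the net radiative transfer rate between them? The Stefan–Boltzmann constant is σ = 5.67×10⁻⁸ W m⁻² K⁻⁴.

Q ≈ 33400 W

For two large parallel gray plates, q = σ(T₁⁴ − T₂⁴) / (1/ε₁ + 1/ε₂ − 1).
1/ε₁ + 1/ε₂ − 1 = 1/0.56 + 1/0.70 − 1 = 2.214.
T₁⁴ − T₂⁴ = 1.19×10^11 − 4.75×10^7 = 1.19×10^11 K⁴.
q = 5.67×10⁻⁸ × 1.19×10^11 / 2.214 = 3040 W/m².
Q = q·A = 3040 × 11 = 33400 W.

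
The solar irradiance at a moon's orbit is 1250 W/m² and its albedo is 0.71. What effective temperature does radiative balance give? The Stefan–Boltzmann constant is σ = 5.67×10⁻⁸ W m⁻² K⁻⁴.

Power absorbed = (1−a)S·πR²; power emitted = 4πR²σT⁴. Equating and cancelling πR²:
T = ((1−a)S / 4σ)^(1/4) = (363 / (4 × 5.67×10⁻⁸))^(1/4) = (1.60×10^9)^(1/4).
T = 200 K.

T ≈ 200 K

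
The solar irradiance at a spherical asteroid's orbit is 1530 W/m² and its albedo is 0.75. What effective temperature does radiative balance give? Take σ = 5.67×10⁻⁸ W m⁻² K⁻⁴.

T ≈ 203 K

Power absorbed = (1−a)S·πR²; power emitted = 4πR²σT⁴. Equating and cancelling πR²:
T = ((1−a)S / 4σ)^(1/4) = (382 / (4 × 5.67×10⁻⁸))^(1/4) = (1.69×10^9)^(1/4).
T = 203 K.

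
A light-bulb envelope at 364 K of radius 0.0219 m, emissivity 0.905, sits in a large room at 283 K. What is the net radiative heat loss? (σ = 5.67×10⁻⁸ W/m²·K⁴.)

A = 4πr² = 4π × (0.0219)² = 6.03×10^-3 m².
Q = εσA(T⁴ − T_s⁴). T⁴ − T_s⁴ = (364)⁴ − (283)⁴ = 1.76×10^10 − 6.41×10^9 = 1.11×10^10 K⁴.
Q = 0.905 × 5.67×10⁻⁸ × 6.03×10^-3 × 1.11×10^10 = 3.45 W.

Q ≈ 3.45 W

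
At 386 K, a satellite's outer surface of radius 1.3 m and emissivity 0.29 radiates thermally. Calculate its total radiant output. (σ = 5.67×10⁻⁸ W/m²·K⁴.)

A = 4πr² = 4π × (1.3)² = 21.2 m².
P = εσAT⁴ = 0.29 × 5.67×10⁻⁸ × 21.2 × (386)⁴ = 0.29 × 5.67×10⁻⁸ × 21.2 × 2.22×10^10.
P = 7750 W.

P ≈ 7750 W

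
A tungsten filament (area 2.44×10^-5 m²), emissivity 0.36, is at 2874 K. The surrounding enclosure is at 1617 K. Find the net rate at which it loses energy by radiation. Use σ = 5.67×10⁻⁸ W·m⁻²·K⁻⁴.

Q ≈ 30.6 W

Q = εσA(T⁴ − T_s⁴). T⁴ − T_s⁴ = (2874)⁴ − (1617)⁴ = 6.82×10^13 − 6.84×10^12 = 6.14×10^13 K⁴.
Q = 0.36 × 5.67×10⁻⁸ × 2.44×10^-5 × 6.14×10^13 = 30.6 W.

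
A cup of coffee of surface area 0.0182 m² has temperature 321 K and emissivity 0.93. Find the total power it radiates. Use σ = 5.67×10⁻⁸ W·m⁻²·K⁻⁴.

P ≈ 10.2 W

P = εσAT⁴ = 0.93 × 5.67×10⁻⁸ × 0.0182 × (321)⁴ = 0.93 × 5.67×10⁻⁸ × 0.0182 × 1.06×10^10.
P = 10.2 W.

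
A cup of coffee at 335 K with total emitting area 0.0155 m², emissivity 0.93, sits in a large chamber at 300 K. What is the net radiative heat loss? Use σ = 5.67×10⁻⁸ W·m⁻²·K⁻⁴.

Q ≈ 3.67 W

Q = εσA(T⁴ − T_s⁴). T⁴ − T_s⁴ = (335)⁴ − (300)⁴ = 1.26×10^10 − 8.10×10^9 = 4.49×10^9 K⁴.
Q = 0.93 × 5.67×10⁻⁸ × 0.0155 × 4.49×10^9 = 3.67 W.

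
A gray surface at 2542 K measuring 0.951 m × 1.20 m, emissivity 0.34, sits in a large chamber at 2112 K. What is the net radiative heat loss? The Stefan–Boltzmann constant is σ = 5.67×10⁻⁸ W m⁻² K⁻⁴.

Q ≈ 4.81×10^5 W

A = 0.951 × 1.20 = 1.14 m².
Q = εσA(T⁴ − T_s⁴). T⁴ − T_s⁴ = (2542)⁴ − (2112)⁴ = 4.18×10^13 − 1.99×10^13 = 2.19×10^13 K⁴.
Q = 0.34 × 5.67×10⁻⁸ × 1.14 × 2.19×10^13 = 4.81×10^5 W.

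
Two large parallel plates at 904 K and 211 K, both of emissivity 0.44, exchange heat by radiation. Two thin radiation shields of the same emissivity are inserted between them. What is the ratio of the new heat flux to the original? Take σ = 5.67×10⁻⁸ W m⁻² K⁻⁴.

With N identical shields there are N+1 = 3 gaps in series, each with the same radiative resistance, so the flux falls to 1/(N+1) of its unshielded value.

ratio ≈ 0.333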